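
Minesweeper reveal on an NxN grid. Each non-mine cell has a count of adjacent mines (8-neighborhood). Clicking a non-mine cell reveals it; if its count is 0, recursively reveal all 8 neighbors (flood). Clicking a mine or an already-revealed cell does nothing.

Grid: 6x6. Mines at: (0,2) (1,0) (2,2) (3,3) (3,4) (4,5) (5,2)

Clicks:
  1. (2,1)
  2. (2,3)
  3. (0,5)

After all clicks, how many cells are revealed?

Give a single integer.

Click 1 (2,1) count=2: revealed 1 new [(2,1)] -> total=1
Click 2 (2,3) count=3: revealed 1 new [(2,3)] -> total=2
Click 3 (0,5) count=0: revealed 8 new [(0,3) (0,4) (0,5) (1,3) (1,4) (1,5) (2,4) (2,5)] -> total=10

Answer: 10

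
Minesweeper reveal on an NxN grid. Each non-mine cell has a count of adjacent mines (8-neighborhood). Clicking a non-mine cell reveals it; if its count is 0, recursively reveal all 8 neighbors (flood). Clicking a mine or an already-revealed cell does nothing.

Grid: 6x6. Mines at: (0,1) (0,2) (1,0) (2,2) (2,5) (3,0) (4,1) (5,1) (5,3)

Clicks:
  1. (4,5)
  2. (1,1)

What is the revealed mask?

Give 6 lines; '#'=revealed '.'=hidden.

Click 1 (4,5) count=0: revealed 6 new [(3,4) (3,5) (4,4) (4,5) (5,4) (5,5)] -> total=6
Click 2 (1,1) count=4: revealed 1 new [(1,1)] -> total=7

Answer: ......
.#....
......
....##
....##
....##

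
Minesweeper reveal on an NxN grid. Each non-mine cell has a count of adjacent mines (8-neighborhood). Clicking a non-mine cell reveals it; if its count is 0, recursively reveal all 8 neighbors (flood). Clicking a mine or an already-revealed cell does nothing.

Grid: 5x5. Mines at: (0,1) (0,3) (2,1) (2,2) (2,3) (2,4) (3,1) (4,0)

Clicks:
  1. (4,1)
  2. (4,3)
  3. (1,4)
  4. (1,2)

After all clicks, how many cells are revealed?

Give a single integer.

Answer: 9

Derivation:
Click 1 (4,1) count=2: revealed 1 new [(4,1)] -> total=1
Click 2 (4,3) count=0: revealed 6 new [(3,2) (3,3) (3,4) (4,2) (4,3) (4,4)] -> total=7
Click 3 (1,4) count=3: revealed 1 new [(1,4)] -> total=8
Click 4 (1,2) count=5: revealed 1 new [(1,2)] -> total=9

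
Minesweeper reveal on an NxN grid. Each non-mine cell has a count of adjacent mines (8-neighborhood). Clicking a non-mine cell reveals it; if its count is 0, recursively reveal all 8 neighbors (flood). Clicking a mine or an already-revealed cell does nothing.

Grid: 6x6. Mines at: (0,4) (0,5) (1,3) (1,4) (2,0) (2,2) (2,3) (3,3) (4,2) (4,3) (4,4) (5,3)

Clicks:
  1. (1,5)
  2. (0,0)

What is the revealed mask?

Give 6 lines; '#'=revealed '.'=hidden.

Answer: ###...
###..#
......
......
......
......

Derivation:
Click 1 (1,5) count=3: revealed 1 new [(1,5)] -> total=1
Click 2 (0,0) count=0: revealed 6 new [(0,0) (0,1) (0,2) (1,0) (1,1) (1,2)] -> total=7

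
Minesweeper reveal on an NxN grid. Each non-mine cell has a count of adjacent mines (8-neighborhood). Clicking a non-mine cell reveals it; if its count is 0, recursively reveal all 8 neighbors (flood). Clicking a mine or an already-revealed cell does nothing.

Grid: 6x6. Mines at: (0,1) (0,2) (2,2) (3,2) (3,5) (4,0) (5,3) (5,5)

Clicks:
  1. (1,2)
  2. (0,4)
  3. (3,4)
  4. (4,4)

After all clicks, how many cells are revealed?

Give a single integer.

Answer: 12

Derivation:
Click 1 (1,2) count=3: revealed 1 new [(1,2)] -> total=1
Click 2 (0,4) count=0: revealed 9 new [(0,3) (0,4) (0,5) (1,3) (1,4) (1,5) (2,3) (2,4) (2,5)] -> total=10
Click 3 (3,4) count=1: revealed 1 new [(3,4)] -> total=11
Click 4 (4,4) count=3: revealed 1 new [(4,4)] -> total=12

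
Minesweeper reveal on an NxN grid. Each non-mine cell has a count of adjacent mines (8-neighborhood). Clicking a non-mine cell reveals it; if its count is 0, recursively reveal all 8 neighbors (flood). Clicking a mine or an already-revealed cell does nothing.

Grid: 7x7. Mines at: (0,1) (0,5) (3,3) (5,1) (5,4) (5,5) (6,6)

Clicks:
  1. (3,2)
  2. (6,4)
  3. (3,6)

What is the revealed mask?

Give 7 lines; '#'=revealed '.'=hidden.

Click 1 (3,2) count=1: revealed 1 new [(3,2)] -> total=1
Click 2 (6,4) count=2: revealed 1 new [(6,4)] -> total=2
Click 3 (3,6) count=0: revealed 12 new [(1,4) (1,5) (1,6) (2,4) (2,5) (2,6) (3,4) (3,5) (3,6) (4,4) (4,5) (4,6)] -> total=14

Answer: .......
....###
....###
..#.###
....###
.......
....#..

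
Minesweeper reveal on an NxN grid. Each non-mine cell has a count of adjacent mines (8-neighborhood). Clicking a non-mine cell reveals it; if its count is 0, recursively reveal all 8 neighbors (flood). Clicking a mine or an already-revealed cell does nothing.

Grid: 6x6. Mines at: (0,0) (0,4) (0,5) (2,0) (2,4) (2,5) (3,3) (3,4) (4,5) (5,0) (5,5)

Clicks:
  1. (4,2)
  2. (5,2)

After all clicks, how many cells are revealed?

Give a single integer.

Answer: 8

Derivation:
Click 1 (4,2) count=1: revealed 1 new [(4,2)] -> total=1
Click 2 (5,2) count=0: revealed 7 new [(4,1) (4,3) (4,4) (5,1) (5,2) (5,3) (5,4)] -> total=8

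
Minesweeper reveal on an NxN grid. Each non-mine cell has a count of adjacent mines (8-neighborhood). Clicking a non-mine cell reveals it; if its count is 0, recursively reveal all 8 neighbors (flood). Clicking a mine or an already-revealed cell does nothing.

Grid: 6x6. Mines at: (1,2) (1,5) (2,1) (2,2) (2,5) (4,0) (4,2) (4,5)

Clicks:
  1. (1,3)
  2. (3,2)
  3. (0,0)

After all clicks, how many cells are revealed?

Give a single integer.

Answer: 6

Derivation:
Click 1 (1,3) count=2: revealed 1 new [(1,3)] -> total=1
Click 2 (3,2) count=3: revealed 1 new [(3,2)] -> total=2
Click 3 (0,0) count=0: revealed 4 new [(0,0) (0,1) (1,0) (1,1)] -> total=6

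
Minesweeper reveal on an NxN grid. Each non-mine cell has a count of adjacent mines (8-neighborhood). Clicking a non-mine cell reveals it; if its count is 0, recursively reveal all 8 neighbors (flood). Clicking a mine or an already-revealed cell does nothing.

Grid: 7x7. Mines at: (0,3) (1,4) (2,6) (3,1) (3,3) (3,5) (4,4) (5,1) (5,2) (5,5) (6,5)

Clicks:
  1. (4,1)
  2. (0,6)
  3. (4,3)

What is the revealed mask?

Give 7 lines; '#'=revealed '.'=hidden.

Click 1 (4,1) count=3: revealed 1 new [(4,1)] -> total=1
Click 2 (0,6) count=0: revealed 4 new [(0,5) (0,6) (1,5) (1,6)] -> total=5
Click 3 (4,3) count=3: revealed 1 new [(4,3)] -> total=6

Answer: .....##
.....##
.......
.......
.#.#...
.......
.......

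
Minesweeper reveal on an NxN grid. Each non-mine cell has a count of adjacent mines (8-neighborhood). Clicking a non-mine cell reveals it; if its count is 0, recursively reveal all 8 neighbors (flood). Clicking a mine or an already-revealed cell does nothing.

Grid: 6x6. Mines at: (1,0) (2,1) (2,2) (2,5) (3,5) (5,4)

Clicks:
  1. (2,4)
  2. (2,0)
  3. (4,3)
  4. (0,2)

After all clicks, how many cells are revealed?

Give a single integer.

Answer: 13

Derivation:
Click 1 (2,4) count=2: revealed 1 new [(2,4)] -> total=1
Click 2 (2,0) count=2: revealed 1 new [(2,0)] -> total=2
Click 3 (4,3) count=1: revealed 1 new [(4,3)] -> total=3
Click 4 (0,2) count=0: revealed 10 new [(0,1) (0,2) (0,3) (0,4) (0,5) (1,1) (1,2) (1,3) (1,4) (1,5)] -> total=13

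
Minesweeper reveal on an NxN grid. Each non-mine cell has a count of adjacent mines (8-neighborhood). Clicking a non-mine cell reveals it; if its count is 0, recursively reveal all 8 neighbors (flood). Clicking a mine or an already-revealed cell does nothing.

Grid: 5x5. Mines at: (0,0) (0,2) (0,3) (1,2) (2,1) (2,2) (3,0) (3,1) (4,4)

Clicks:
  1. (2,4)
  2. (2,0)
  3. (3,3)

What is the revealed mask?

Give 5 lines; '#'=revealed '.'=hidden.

Answer: .....
...##
#..##
...##
.....

Derivation:
Click 1 (2,4) count=0: revealed 6 new [(1,3) (1,4) (2,3) (2,4) (3,3) (3,4)] -> total=6
Click 2 (2,0) count=3: revealed 1 new [(2,0)] -> total=7
Click 3 (3,3) count=2: revealed 0 new [(none)] -> total=7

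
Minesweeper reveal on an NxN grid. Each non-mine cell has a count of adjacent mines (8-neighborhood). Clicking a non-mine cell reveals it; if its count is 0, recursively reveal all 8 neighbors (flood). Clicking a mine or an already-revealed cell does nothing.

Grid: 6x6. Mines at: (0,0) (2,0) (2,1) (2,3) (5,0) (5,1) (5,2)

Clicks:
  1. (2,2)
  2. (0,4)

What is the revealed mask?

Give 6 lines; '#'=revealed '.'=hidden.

Click 1 (2,2) count=2: revealed 1 new [(2,2)] -> total=1
Click 2 (0,4) count=0: revealed 21 new [(0,1) (0,2) (0,3) (0,4) (0,5) (1,1) (1,2) (1,3) (1,4) (1,5) (2,4) (2,5) (3,3) (3,4) (3,5) (4,3) (4,4) (4,5) (5,3) (5,4) (5,5)] -> total=22

Answer: .#####
.#####
..#.##
...###
...###
...###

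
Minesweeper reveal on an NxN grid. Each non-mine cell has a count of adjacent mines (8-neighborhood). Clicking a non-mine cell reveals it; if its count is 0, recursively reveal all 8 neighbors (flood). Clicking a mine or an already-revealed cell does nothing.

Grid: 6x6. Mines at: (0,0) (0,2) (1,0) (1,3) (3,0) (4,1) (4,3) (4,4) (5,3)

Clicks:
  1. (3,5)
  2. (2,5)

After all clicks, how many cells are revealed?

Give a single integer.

Answer: 8

Derivation:
Click 1 (3,5) count=1: revealed 1 new [(3,5)] -> total=1
Click 2 (2,5) count=0: revealed 7 new [(0,4) (0,5) (1,4) (1,5) (2,4) (2,5) (3,4)] -> total=8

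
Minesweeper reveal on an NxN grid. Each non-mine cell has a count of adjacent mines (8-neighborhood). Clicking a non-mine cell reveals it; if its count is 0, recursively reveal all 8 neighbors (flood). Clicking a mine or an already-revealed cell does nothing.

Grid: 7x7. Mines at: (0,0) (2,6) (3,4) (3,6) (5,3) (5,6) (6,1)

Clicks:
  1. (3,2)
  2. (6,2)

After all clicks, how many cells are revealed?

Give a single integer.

Answer: 31

Derivation:
Click 1 (3,2) count=0: revealed 30 new [(0,1) (0,2) (0,3) (0,4) (0,5) (0,6) (1,0) (1,1) (1,2) (1,3) (1,4) (1,5) (1,6) (2,0) (2,1) (2,2) (2,3) (2,4) (2,5) (3,0) (3,1) (3,2) (3,3) (4,0) (4,1) (4,2) (4,3) (5,0) (5,1) (5,2)] -> total=30
Click 2 (6,2) count=2: revealed 1 new [(6,2)] -> total=31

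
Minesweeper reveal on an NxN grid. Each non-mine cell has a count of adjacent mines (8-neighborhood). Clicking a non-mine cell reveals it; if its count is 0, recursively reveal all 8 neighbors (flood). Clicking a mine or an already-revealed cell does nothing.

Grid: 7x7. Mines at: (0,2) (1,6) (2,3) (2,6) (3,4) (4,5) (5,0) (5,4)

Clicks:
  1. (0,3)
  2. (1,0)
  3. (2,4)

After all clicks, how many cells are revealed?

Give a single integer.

Click 1 (0,3) count=1: revealed 1 new [(0,3)] -> total=1
Click 2 (1,0) count=0: revealed 22 new [(0,0) (0,1) (1,0) (1,1) (1,2) (2,0) (2,1) (2,2) (3,0) (3,1) (3,2) (3,3) (4,0) (4,1) (4,2) (4,3) (5,1) (5,2) (5,3) (6,1) (6,2) (6,3)] -> total=23
Click 3 (2,4) count=2: revealed 1 new [(2,4)] -> total=24

Answer: 24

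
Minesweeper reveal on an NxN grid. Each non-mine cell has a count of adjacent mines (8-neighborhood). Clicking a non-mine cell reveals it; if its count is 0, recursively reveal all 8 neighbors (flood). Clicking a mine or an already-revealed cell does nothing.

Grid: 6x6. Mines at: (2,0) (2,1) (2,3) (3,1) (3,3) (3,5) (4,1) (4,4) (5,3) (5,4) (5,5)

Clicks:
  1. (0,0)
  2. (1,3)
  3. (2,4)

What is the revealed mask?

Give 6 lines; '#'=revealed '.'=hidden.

Answer: ######
######
....##
......
......
......

Derivation:
Click 1 (0,0) count=0: revealed 14 new [(0,0) (0,1) (0,2) (0,3) (0,4) (0,5) (1,0) (1,1) (1,2) (1,3) (1,4) (1,5) (2,4) (2,5)] -> total=14
Click 2 (1,3) count=1: revealed 0 new [(none)] -> total=14
Click 3 (2,4) count=3: revealed 0 new [(none)] -> total=14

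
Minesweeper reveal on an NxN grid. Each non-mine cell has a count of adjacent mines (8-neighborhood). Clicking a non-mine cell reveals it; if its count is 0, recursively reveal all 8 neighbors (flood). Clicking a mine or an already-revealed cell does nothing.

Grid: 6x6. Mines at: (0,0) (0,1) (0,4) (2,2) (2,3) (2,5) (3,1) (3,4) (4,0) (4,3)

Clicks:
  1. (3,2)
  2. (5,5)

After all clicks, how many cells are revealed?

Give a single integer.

Answer: 5

Derivation:
Click 1 (3,2) count=4: revealed 1 new [(3,2)] -> total=1
Click 2 (5,5) count=0: revealed 4 new [(4,4) (4,5) (5,4) (5,5)] -> total=5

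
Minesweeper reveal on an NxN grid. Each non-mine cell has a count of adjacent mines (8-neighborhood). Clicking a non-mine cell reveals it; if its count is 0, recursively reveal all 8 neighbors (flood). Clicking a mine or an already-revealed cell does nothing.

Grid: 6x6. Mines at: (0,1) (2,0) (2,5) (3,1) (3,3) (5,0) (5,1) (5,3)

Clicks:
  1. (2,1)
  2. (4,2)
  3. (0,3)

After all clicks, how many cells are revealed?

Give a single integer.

Answer: 13

Derivation:
Click 1 (2,1) count=2: revealed 1 new [(2,1)] -> total=1
Click 2 (4,2) count=4: revealed 1 new [(4,2)] -> total=2
Click 3 (0,3) count=0: revealed 11 new [(0,2) (0,3) (0,4) (0,5) (1,2) (1,3) (1,4) (1,5) (2,2) (2,3) (2,4)] -> total=13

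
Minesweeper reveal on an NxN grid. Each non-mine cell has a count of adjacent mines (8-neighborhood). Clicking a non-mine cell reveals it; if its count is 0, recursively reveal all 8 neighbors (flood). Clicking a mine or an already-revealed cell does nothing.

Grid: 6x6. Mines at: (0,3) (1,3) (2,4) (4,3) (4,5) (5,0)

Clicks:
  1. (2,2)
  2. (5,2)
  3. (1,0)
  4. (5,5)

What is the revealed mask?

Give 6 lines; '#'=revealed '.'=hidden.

Answer: ###...
###...
###...
###...
###...
..#..#

Derivation:
Click 1 (2,2) count=1: revealed 1 new [(2,2)] -> total=1
Click 2 (5,2) count=1: revealed 1 new [(5,2)] -> total=2
Click 3 (1,0) count=0: revealed 14 new [(0,0) (0,1) (0,2) (1,0) (1,1) (1,2) (2,0) (2,1) (3,0) (3,1) (3,2) (4,0) (4,1) (4,2)] -> total=16
Click 4 (5,5) count=1: revealed 1 new [(5,5)] -> total=17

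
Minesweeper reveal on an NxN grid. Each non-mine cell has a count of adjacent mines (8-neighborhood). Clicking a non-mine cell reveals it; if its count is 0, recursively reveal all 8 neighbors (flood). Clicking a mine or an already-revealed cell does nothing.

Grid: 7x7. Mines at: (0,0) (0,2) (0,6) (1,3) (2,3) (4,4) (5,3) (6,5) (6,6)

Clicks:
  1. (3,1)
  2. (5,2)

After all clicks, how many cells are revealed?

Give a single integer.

Click 1 (3,1) count=0: revealed 18 new [(1,0) (1,1) (1,2) (2,0) (2,1) (2,2) (3,0) (3,1) (3,2) (4,0) (4,1) (4,2) (5,0) (5,1) (5,2) (6,0) (6,1) (6,2)] -> total=18
Click 2 (5,2) count=1: revealed 0 new [(none)] -> total=18

Answer: 18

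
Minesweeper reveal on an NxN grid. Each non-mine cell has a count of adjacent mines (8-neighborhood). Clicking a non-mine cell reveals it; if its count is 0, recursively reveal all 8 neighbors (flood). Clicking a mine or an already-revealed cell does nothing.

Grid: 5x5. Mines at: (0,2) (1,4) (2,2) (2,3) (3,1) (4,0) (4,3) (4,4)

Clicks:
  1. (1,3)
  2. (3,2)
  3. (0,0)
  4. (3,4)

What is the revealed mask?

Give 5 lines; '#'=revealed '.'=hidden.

Answer: ##...
##.#.
##...
..#.#
.....

Derivation:
Click 1 (1,3) count=4: revealed 1 new [(1,3)] -> total=1
Click 2 (3,2) count=4: revealed 1 new [(3,2)] -> total=2
Click 3 (0,0) count=0: revealed 6 new [(0,0) (0,1) (1,0) (1,1) (2,0) (2,1)] -> total=8
Click 4 (3,4) count=3: revealed 1 new [(3,4)] -> total=9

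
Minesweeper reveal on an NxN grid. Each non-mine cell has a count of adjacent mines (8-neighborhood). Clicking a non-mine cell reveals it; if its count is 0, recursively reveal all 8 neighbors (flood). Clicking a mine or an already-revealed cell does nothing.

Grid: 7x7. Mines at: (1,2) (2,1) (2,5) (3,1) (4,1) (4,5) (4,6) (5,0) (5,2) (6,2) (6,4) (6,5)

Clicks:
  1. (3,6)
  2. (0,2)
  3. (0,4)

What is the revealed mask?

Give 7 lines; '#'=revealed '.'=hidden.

Click 1 (3,6) count=3: revealed 1 new [(3,6)] -> total=1
Click 2 (0,2) count=1: revealed 1 new [(0,2)] -> total=2
Click 3 (0,4) count=0: revealed 8 new [(0,3) (0,4) (0,5) (0,6) (1,3) (1,4) (1,5) (1,6)] -> total=10

Answer: ..#####
...####
.......
......#
.......
.......
.......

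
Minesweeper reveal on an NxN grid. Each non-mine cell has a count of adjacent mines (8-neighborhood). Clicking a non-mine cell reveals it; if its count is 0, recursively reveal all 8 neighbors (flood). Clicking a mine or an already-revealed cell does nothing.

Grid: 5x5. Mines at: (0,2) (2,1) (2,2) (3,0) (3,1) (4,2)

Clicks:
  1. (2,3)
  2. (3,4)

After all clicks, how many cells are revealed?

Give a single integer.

Answer: 10

Derivation:
Click 1 (2,3) count=1: revealed 1 new [(2,3)] -> total=1
Click 2 (3,4) count=0: revealed 9 new [(0,3) (0,4) (1,3) (1,4) (2,4) (3,3) (3,4) (4,3) (4,4)] -> total=10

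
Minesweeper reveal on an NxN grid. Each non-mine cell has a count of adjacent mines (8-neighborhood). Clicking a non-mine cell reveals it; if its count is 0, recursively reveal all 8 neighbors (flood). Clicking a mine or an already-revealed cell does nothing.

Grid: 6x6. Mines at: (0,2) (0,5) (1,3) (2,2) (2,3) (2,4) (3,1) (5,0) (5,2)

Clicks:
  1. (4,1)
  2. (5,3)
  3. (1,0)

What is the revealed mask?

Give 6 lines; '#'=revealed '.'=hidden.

Click 1 (4,1) count=3: revealed 1 new [(4,1)] -> total=1
Click 2 (5,3) count=1: revealed 1 new [(5,3)] -> total=2
Click 3 (1,0) count=0: revealed 6 new [(0,0) (0,1) (1,0) (1,1) (2,0) (2,1)] -> total=8

Answer: ##....
##....
##....
......
.#....
...#..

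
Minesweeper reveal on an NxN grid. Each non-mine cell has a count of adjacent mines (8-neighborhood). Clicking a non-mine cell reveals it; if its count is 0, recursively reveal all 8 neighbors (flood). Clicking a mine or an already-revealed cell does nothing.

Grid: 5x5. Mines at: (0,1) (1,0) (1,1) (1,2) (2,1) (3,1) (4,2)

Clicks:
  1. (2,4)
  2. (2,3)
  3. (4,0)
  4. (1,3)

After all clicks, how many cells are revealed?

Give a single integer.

Click 1 (2,4) count=0: revealed 10 new [(0,3) (0,4) (1,3) (1,4) (2,3) (2,4) (3,3) (3,4) (4,3) (4,4)] -> total=10
Click 2 (2,3) count=1: revealed 0 new [(none)] -> total=10
Click 3 (4,0) count=1: revealed 1 new [(4,0)] -> total=11
Click 4 (1,3) count=1: revealed 0 new [(none)] -> total=11

Answer: 11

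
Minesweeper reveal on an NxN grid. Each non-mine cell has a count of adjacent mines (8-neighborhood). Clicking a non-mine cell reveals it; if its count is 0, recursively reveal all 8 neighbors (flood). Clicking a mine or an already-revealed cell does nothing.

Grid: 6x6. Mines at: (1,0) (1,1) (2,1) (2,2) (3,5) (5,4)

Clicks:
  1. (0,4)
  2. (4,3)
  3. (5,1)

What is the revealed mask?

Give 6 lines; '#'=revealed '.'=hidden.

Click 1 (0,4) count=0: revealed 11 new [(0,2) (0,3) (0,4) (0,5) (1,2) (1,3) (1,4) (1,5) (2,3) (2,4) (2,5)] -> total=11
Click 2 (4,3) count=1: revealed 1 new [(4,3)] -> total=12
Click 3 (5,1) count=0: revealed 11 new [(3,0) (3,1) (3,2) (3,3) (4,0) (4,1) (4,2) (5,0) (5,1) (5,2) (5,3)] -> total=23

Answer: ..####
..####
...###
####..
####..
####..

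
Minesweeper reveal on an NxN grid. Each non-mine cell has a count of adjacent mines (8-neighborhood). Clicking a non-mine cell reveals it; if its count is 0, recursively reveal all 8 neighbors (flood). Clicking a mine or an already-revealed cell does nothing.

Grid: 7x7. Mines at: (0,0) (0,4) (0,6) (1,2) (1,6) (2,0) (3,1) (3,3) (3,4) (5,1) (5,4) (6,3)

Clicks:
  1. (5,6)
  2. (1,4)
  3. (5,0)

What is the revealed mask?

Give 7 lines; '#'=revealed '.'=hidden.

Click 1 (5,6) count=0: revealed 10 new [(2,5) (2,6) (3,5) (3,6) (4,5) (4,6) (5,5) (5,6) (6,5) (6,6)] -> total=10
Click 2 (1,4) count=1: revealed 1 new [(1,4)] -> total=11
Click 3 (5,0) count=1: revealed 1 new [(5,0)] -> total=12

Answer: .......
....#..
.....##
.....##
.....##
#....##
.....##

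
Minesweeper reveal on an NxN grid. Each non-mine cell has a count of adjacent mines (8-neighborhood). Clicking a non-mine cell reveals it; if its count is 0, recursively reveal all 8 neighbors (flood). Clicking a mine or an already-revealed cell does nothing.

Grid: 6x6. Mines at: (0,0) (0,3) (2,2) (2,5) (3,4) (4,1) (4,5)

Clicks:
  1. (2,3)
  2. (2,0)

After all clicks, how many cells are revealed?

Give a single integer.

Answer: 7

Derivation:
Click 1 (2,3) count=2: revealed 1 new [(2,3)] -> total=1
Click 2 (2,0) count=0: revealed 6 new [(1,0) (1,1) (2,0) (2,1) (3,0) (3,1)] -> total=7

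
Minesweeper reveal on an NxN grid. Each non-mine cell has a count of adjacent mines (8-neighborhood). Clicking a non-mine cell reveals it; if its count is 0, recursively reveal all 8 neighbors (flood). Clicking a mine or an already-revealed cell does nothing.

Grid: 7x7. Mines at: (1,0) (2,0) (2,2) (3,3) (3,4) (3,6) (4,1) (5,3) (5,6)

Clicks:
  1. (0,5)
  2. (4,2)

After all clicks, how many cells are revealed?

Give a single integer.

Answer: 17

Derivation:
Click 1 (0,5) count=0: revealed 16 new [(0,1) (0,2) (0,3) (0,4) (0,5) (0,6) (1,1) (1,2) (1,3) (1,4) (1,5) (1,6) (2,3) (2,4) (2,5) (2,6)] -> total=16
Click 2 (4,2) count=3: revealed 1 new [(4,2)] -> total=17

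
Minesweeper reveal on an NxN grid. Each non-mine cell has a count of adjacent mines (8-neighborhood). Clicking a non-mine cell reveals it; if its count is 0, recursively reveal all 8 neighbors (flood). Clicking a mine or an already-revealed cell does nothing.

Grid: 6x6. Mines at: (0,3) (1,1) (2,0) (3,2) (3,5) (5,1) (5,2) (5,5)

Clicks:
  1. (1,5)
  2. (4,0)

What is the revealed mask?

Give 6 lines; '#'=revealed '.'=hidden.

Click 1 (1,5) count=0: revealed 6 new [(0,4) (0,5) (1,4) (1,5) (2,4) (2,5)] -> total=6
Click 2 (4,0) count=1: revealed 1 new [(4,0)] -> total=7

Answer: ....##
....##
....##
......
#.....
......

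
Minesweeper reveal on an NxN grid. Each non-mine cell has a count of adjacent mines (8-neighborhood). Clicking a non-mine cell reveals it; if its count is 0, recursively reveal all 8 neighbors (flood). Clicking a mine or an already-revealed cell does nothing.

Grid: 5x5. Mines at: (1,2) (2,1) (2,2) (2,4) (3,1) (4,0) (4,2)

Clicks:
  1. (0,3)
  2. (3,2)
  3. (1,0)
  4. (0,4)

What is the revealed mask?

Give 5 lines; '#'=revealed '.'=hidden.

Click 1 (0,3) count=1: revealed 1 new [(0,3)] -> total=1
Click 2 (3,2) count=4: revealed 1 new [(3,2)] -> total=2
Click 3 (1,0) count=1: revealed 1 new [(1,0)] -> total=3
Click 4 (0,4) count=0: revealed 3 new [(0,4) (1,3) (1,4)] -> total=6

Answer: ...##
#..##
.....
..#..
.....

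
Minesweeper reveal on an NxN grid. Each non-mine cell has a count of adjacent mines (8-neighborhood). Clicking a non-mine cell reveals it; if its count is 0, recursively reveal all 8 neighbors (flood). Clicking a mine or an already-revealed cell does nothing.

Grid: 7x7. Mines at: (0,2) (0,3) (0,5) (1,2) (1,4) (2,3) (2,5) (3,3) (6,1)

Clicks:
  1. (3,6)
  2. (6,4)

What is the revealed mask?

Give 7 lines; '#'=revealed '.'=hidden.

Answer: .......
.......
.......
....###
..#####
..#####
..#####

Derivation:
Click 1 (3,6) count=1: revealed 1 new [(3,6)] -> total=1
Click 2 (6,4) count=0: revealed 17 new [(3,4) (3,5) (4,2) (4,3) (4,4) (4,5) (4,6) (5,2) (5,3) (5,4) (5,5) (5,6) (6,2) (6,3) (6,4) (6,5) (6,6)] -> total=18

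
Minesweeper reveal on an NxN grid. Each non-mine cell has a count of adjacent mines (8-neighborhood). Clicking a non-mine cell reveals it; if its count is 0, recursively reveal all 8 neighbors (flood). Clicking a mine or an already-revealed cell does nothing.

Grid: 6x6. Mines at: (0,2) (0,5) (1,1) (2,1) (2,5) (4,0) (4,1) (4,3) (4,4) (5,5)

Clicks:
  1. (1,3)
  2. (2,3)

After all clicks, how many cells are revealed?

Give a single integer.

Answer: 9

Derivation:
Click 1 (1,3) count=1: revealed 1 new [(1,3)] -> total=1
Click 2 (2,3) count=0: revealed 8 new [(1,2) (1,4) (2,2) (2,3) (2,4) (3,2) (3,3) (3,4)] -> total=9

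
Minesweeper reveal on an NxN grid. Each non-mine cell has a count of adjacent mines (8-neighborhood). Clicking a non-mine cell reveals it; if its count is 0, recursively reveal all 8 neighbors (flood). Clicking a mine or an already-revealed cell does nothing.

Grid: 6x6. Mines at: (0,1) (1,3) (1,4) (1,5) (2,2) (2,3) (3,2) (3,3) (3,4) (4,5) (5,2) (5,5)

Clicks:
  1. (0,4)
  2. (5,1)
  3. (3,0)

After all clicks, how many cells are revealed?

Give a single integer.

Click 1 (0,4) count=3: revealed 1 new [(0,4)] -> total=1
Click 2 (5,1) count=1: revealed 1 new [(5,1)] -> total=2
Click 3 (3,0) count=0: revealed 9 new [(1,0) (1,1) (2,0) (2,1) (3,0) (3,1) (4,0) (4,1) (5,0)] -> total=11

Answer: 11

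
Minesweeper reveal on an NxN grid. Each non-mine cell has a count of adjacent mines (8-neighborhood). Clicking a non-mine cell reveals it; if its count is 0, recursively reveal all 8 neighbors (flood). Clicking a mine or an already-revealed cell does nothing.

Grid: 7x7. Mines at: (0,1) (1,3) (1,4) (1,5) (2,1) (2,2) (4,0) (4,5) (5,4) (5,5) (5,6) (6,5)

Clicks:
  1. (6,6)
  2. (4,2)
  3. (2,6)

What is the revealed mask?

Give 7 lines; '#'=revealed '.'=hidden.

Answer: .......
.......
......#
.###...
.###...
####...
####..#

Derivation:
Click 1 (6,6) count=3: revealed 1 new [(6,6)] -> total=1
Click 2 (4,2) count=0: revealed 14 new [(3,1) (3,2) (3,3) (4,1) (4,2) (4,3) (5,0) (5,1) (5,2) (5,3) (6,0) (6,1) (6,2) (6,3)] -> total=15
Click 3 (2,6) count=1: revealed 1 new [(2,6)] -> total=16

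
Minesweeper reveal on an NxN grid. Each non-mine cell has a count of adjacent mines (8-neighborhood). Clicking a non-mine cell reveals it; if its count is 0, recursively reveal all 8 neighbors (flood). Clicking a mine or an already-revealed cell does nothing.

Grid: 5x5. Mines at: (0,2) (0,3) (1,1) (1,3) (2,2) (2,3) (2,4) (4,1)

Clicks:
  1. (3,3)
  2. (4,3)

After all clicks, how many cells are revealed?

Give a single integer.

Answer: 6

Derivation:
Click 1 (3,3) count=3: revealed 1 new [(3,3)] -> total=1
Click 2 (4,3) count=0: revealed 5 new [(3,2) (3,4) (4,2) (4,3) (4,4)] -> total=6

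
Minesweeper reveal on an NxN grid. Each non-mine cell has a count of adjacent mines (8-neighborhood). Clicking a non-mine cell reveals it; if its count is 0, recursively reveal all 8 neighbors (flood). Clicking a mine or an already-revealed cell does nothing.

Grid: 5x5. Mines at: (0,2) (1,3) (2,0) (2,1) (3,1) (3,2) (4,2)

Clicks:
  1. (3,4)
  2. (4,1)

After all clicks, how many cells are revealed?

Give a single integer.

Answer: 7

Derivation:
Click 1 (3,4) count=0: revealed 6 new [(2,3) (2,4) (3,3) (3,4) (4,3) (4,4)] -> total=6
Click 2 (4,1) count=3: revealed 1 new [(4,1)] -> total=7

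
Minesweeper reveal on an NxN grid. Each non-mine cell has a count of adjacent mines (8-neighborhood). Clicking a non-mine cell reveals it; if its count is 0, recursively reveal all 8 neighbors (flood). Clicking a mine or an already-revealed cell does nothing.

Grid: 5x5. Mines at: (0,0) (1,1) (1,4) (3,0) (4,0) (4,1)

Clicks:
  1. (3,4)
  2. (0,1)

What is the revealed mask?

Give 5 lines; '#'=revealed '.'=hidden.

Answer: .#...
.....
..###
..###
..###

Derivation:
Click 1 (3,4) count=0: revealed 9 new [(2,2) (2,3) (2,4) (3,2) (3,3) (3,4) (4,2) (4,3) (4,4)] -> total=9
Click 2 (0,1) count=2: revealed 1 new [(0,1)] -> total=10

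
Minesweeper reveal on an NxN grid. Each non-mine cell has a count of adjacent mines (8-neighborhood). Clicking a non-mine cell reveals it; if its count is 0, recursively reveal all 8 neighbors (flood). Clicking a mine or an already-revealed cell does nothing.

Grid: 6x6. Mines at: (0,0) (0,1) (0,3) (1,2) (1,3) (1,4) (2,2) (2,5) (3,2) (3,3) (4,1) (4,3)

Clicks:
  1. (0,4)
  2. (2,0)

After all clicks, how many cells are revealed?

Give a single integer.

Answer: 7

Derivation:
Click 1 (0,4) count=3: revealed 1 new [(0,4)] -> total=1
Click 2 (2,0) count=0: revealed 6 new [(1,0) (1,1) (2,0) (2,1) (3,0) (3,1)] -> total=7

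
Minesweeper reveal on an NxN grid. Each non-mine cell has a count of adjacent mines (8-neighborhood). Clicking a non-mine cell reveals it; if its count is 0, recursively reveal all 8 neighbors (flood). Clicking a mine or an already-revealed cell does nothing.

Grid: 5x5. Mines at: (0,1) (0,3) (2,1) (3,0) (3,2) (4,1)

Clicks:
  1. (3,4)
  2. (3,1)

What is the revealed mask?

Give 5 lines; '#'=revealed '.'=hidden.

Answer: .....
...##
...##
.#.##
...##

Derivation:
Click 1 (3,4) count=0: revealed 8 new [(1,3) (1,4) (2,3) (2,4) (3,3) (3,4) (4,3) (4,4)] -> total=8
Click 2 (3,1) count=4: revealed 1 new [(3,1)] -> total=9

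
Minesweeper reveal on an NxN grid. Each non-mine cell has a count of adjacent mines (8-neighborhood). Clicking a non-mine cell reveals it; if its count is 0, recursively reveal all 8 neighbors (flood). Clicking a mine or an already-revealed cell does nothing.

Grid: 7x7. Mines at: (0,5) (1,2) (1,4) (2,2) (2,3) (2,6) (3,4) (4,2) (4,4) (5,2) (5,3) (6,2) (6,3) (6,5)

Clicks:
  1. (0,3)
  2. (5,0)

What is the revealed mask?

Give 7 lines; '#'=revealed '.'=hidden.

Answer: ##.#...
##.....
##.....
##.....
##.....
##.....
##.....

Derivation:
Click 1 (0,3) count=2: revealed 1 new [(0,3)] -> total=1
Click 2 (5,0) count=0: revealed 14 new [(0,0) (0,1) (1,0) (1,1) (2,0) (2,1) (3,0) (3,1) (4,0) (4,1) (5,0) (5,1) (6,0) (6,1)] -> total=15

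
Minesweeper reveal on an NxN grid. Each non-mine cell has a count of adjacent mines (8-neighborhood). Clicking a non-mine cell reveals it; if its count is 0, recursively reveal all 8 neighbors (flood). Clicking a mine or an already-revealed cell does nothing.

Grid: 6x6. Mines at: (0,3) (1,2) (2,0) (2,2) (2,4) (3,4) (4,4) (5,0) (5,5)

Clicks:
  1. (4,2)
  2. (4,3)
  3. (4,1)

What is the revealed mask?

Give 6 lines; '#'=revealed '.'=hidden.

Answer: ......
......
......
.###..
.###..
.###..

Derivation:
Click 1 (4,2) count=0: revealed 9 new [(3,1) (3,2) (3,3) (4,1) (4,2) (4,3) (5,1) (5,2) (5,3)] -> total=9
Click 2 (4,3) count=2: revealed 0 new [(none)] -> total=9
Click 3 (4,1) count=1: revealed 0 new [(none)] -> total=9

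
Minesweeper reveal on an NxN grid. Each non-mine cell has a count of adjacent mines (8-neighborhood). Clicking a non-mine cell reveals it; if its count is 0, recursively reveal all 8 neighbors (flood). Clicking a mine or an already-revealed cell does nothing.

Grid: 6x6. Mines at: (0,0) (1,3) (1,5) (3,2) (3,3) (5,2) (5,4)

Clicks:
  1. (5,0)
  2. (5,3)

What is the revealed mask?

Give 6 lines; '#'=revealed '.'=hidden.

Answer: ......
##....
##....
##....
##....
##.#..

Derivation:
Click 1 (5,0) count=0: revealed 10 new [(1,0) (1,1) (2,0) (2,1) (3,0) (3,1) (4,0) (4,1) (5,0) (5,1)] -> total=10
Click 2 (5,3) count=2: revealed 1 new [(5,3)] -> total=11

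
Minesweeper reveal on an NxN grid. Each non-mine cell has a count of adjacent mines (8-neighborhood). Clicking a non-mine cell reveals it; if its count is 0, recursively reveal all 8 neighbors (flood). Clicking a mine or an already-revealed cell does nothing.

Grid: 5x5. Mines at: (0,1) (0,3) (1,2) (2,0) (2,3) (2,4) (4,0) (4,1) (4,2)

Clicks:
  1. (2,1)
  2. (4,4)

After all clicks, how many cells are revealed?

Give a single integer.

Answer: 5

Derivation:
Click 1 (2,1) count=2: revealed 1 new [(2,1)] -> total=1
Click 2 (4,4) count=0: revealed 4 new [(3,3) (3,4) (4,3) (4,4)] -> total=5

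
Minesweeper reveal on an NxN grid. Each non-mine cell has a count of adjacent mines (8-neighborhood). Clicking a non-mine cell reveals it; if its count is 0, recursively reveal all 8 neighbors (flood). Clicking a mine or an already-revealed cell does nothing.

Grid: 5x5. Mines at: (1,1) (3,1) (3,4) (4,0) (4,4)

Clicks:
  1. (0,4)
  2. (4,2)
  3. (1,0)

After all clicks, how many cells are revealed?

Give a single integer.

Answer: 11

Derivation:
Click 1 (0,4) count=0: revealed 9 new [(0,2) (0,3) (0,4) (1,2) (1,3) (1,4) (2,2) (2,3) (2,4)] -> total=9
Click 2 (4,2) count=1: revealed 1 new [(4,2)] -> total=10
Click 3 (1,0) count=1: revealed 1 new [(1,0)] -> total=11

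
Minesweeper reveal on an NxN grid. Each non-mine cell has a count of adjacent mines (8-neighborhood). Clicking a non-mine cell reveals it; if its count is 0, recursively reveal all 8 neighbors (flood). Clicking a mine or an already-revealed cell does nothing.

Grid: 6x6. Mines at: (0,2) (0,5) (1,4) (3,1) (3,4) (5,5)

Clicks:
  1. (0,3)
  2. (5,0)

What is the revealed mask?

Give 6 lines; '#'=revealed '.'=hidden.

Answer: ...#..
......
......
......
#####.
#####.

Derivation:
Click 1 (0,3) count=2: revealed 1 new [(0,3)] -> total=1
Click 2 (5,0) count=0: revealed 10 new [(4,0) (4,1) (4,2) (4,3) (4,4) (5,0) (5,1) (5,2) (5,3) (5,4)] -> total=11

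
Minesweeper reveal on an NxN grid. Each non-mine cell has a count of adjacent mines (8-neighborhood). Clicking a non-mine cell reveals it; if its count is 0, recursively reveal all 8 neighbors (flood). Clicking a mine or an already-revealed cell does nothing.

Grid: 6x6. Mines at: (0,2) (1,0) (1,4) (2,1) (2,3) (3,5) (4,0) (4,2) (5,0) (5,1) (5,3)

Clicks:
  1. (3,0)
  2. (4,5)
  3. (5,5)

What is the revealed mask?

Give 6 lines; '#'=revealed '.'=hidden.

Answer: ......
......
......
#.....
....##
....##

Derivation:
Click 1 (3,0) count=2: revealed 1 new [(3,0)] -> total=1
Click 2 (4,5) count=1: revealed 1 new [(4,5)] -> total=2
Click 3 (5,5) count=0: revealed 3 new [(4,4) (5,4) (5,5)] -> total=5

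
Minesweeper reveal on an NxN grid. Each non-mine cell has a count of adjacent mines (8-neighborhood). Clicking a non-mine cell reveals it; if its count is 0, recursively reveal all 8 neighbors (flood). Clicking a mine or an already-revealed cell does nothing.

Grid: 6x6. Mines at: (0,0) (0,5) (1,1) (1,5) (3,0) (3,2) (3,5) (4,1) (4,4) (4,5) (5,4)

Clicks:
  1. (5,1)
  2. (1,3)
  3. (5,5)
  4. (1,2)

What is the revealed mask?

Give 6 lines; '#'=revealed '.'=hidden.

Click 1 (5,1) count=1: revealed 1 new [(5,1)] -> total=1
Click 2 (1,3) count=0: revealed 9 new [(0,2) (0,3) (0,4) (1,2) (1,3) (1,4) (2,2) (2,3) (2,4)] -> total=10
Click 3 (5,5) count=3: revealed 1 new [(5,5)] -> total=11
Click 4 (1,2) count=1: revealed 0 new [(none)] -> total=11

Answer: ..###.
..###.
..###.
......
......
.#...#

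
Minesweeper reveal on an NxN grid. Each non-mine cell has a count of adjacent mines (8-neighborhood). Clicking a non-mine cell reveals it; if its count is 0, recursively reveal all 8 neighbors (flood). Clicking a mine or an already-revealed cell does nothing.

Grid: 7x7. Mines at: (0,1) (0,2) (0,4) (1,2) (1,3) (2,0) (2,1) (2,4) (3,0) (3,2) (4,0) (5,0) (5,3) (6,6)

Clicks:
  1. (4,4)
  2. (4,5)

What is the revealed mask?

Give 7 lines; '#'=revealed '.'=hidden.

Answer: .....##
.....##
.....##
....###
....###
....###
.......

Derivation:
Click 1 (4,4) count=1: revealed 1 new [(4,4)] -> total=1
Click 2 (4,5) count=0: revealed 14 new [(0,5) (0,6) (1,5) (1,6) (2,5) (2,6) (3,4) (3,5) (3,6) (4,5) (4,6) (5,4) (5,5) (5,6)] -> total=15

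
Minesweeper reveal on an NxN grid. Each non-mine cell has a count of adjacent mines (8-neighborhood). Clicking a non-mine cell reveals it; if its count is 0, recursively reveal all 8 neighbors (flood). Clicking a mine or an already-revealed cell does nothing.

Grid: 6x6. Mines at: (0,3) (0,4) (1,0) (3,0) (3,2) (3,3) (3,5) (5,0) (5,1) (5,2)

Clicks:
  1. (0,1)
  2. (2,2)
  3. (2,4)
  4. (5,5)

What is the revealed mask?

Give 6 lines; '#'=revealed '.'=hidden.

Click 1 (0,1) count=1: revealed 1 new [(0,1)] -> total=1
Click 2 (2,2) count=2: revealed 1 new [(2,2)] -> total=2
Click 3 (2,4) count=2: revealed 1 new [(2,4)] -> total=3
Click 4 (5,5) count=0: revealed 6 new [(4,3) (4,4) (4,5) (5,3) (5,4) (5,5)] -> total=9

Answer: .#....
......
..#.#.
......
...###
...###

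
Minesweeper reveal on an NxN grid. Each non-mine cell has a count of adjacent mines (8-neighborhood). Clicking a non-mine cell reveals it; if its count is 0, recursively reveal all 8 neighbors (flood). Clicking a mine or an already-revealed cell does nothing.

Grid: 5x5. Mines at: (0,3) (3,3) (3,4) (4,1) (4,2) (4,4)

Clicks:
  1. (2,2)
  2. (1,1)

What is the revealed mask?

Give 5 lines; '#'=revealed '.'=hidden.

Click 1 (2,2) count=1: revealed 1 new [(2,2)] -> total=1
Click 2 (1,1) count=0: revealed 11 new [(0,0) (0,1) (0,2) (1,0) (1,1) (1,2) (2,0) (2,1) (3,0) (3,1) (3,2)] -> total=12

Answer: ###..
###..
###..
###..
.....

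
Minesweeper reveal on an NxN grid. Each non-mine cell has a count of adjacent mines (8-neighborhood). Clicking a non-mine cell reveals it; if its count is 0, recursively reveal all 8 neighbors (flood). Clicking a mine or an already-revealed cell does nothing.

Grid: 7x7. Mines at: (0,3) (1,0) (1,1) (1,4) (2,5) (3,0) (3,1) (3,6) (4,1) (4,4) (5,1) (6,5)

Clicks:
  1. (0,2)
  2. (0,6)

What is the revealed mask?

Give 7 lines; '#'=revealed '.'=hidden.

Click 1 (0,2) count=2: revealed 1 new [(0,2)] -> total=1
Click 2 (0,6) count=0: revealed 4 new [(0,5) (0,6) (1,5) (1,6)] -> total=5

Answer: ..#..##
.....##
.......
.......
.......
.......
.......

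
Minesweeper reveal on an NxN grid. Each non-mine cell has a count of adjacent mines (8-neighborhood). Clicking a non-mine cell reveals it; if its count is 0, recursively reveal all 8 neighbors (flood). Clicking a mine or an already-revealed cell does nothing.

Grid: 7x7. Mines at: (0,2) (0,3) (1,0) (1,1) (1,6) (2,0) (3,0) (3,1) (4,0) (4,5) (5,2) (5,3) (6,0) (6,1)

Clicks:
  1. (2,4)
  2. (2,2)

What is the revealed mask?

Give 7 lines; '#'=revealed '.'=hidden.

Click 1 (2,4) count=0: revealed 15 new [(1,2) (1,3) (1,4) (1,5) (2,2) (2,3) (2,4) (2,5) (3,2) (3,3) (3,4) (3,5) (4,2) (4,3) (4,4)] -> total=15
Click 2 (2,2) count=2: revealed 0 new [(none)] -> total=15

Answer: .......
..####.
..####.
..####.
..###..
.......
.......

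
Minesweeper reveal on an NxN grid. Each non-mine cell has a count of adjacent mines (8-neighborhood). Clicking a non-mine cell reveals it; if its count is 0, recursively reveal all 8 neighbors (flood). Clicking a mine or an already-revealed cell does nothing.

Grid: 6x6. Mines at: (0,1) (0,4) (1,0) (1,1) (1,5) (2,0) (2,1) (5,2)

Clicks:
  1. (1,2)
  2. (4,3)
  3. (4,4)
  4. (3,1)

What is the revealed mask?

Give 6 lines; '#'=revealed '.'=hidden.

Answer: ......
..###.
..####
.#####
..####
...###

Derivation:
Click 1 (1,2) count=3: revealed 1 new [(1,2)] -> total=1
Click 2 (4,3) count=1: revealed 1 new [(4,3)] -> total=2
Click 3 (4,4) count=0: revealed 16 new [(1,3) (1,4) (2,2) (2,3) (2,4) (2,5) (3,2) (3,3) (3,4) (3,5) (4,2) (4,4) (4,5) (5,3) (5,4) (5,5)] -> total=18
Click 4 (3,1) count=2: revealed 1 new [(3,1)] -> total=19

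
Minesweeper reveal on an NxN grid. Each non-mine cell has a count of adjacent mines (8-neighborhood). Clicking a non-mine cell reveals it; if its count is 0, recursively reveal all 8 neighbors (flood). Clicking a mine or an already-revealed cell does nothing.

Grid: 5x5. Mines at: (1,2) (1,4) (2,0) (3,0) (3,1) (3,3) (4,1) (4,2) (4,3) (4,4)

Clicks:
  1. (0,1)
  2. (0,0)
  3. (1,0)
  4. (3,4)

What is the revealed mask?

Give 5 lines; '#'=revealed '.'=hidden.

Answer: ##...
##...
.....
....#
.....

Derivation:
Click 1 (0,1) count=1: revealed 1 new [(0,1)] -> total=1
Click 2 (0,0) count=0: revealed 3 new [(0,0) (1,0) (1,1)] -> total=4
Click 3 (1,0) count=1: revealed 0 new [(none)] -> total=4
Click 4 (3,4) count=3: revealed 1 new [(3,4)] -> total=5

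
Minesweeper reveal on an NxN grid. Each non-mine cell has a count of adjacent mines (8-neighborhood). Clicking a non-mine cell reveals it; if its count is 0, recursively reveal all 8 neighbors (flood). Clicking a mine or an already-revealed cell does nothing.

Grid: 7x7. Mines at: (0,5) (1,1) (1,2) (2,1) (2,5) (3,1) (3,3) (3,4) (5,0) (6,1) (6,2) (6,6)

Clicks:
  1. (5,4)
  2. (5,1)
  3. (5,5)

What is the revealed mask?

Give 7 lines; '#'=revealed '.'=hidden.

Click 1 (5,4) count=0: revealed 9 new [(4,3) (4,4) (4,5) (5,3) (5,4) (5,5) (6,3) (6,4) (6,5)] -> total=9
Click 2 (5,1) count=3: revealed 1 new [(5,1)] -> total=10
Click 3 (5,5) count=1: revealed 0 new [(none)] -> total=10

Answer: .......
.......
.......
.......
...###.
.#.###.
...###.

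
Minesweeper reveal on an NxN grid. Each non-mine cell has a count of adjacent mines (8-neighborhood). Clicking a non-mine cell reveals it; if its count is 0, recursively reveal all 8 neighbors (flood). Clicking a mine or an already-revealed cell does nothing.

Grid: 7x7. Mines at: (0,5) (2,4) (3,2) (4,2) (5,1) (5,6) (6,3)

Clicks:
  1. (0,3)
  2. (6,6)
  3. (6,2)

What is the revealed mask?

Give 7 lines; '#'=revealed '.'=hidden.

Answer: #####..
#####..
####...
##.....
##.....
.......
..#...#

Derivation:
Click 1 (0,3) count=0: revealed 18 new [(0,0) (0,1) (0,2) (0,3) (0,4) (1,0) (1,1) (1,2) (1,3) (1,4) (2,0) (2,1) (2,2) (2,3) (3,0) (3,1) (4,0) (4,1)] -> total=18
Click 2 (6,6) count=1: revealed 1 new [(6,6)] -> total=19
Click 3 (6,2) count=2: revealed 1 new [(6,2)] -> total=20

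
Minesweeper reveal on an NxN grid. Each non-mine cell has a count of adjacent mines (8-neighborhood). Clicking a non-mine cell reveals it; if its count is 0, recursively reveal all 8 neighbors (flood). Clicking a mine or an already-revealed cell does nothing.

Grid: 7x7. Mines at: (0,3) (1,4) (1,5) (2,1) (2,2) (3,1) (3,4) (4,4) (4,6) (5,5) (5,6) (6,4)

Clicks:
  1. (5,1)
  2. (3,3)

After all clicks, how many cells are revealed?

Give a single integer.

Click 1 (5,1) count=0: revealed 12 new [(4,0) (4,1) (4,2) (4,3) (5,0) (5,1) (5,2) (5,3) (6,0) (6,1) (6,2) (6,3)] -> total=12
Click 2 (3,3) count=3: revealed 1 new [(3,3)] -> total=13

Answer: 13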